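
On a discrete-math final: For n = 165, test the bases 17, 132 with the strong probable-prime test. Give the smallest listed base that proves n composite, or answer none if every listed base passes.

17

n − 1 = 164 = 2^2 · 41, so s = 2 and d = 41.
Base 17: x_0 = 17^41 mod 165 = 17. x_0 is neither 1 nor 164, so continue squaring. x_1 = 17^2 mod 165 = 124. Reached i = s−1 = 1 without hitting −1: 17 is a Miller–Rabin witness and 165 is composite.
Base 132: x_0 = 132^41 mod 165 = 132. x_0 is neither 1 nor 164, so continue squaring. x_1 = 132^2 mod 165 = 99. Reached i = s−1 = 1 without hitting −1: 132 is a Miller–Rabin witness and 165 is composite.
The smallest witness among the given bases is 17.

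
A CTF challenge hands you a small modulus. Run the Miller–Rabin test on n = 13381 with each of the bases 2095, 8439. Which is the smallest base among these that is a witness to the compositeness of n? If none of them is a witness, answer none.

none

n − 1 = 13380 = 2^2 · 3345, so s = 2 and d = 3345.
Base 2095: x_0 = 2095^3345 mod 13381 = 8311. x_0 is neither 1 nor 13380, so continue squaring. x_1 = 8311^2 mod 13381 = 13380. x_1 ≡ −1, so 2095 is not a witness.
Base 8439: x_0 = 8439^3345 mod 13381 = 13380. x_0 = 13380 ≡ −1, so 8439 is not a witness.
No listed base is a witness for 13381.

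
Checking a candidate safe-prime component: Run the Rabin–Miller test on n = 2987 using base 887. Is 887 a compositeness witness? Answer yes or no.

n − 1 = 2986 = 2^1 · 1493, so s = 1 and d = 1493.
Repeated squaring mod 2987: 887^1 ≡ 887, 887^2 ≡ 1188, 887^4 ≡ 1480, 887^8 ≡ 929, 887^16 ≡ 2785, 887^32 ≡ 1973, 887^64 ≡ 668, 887^128 ≡ 1161, 887^256 ≡ 784, 887^512 ≡ 2321, 887^1024 ≡ 1480.
1493 = 1024 + 256 + 128 + 64 + 16 + 4 + 1, so 887^1493 ≡ 1480·784·1161·668·2785·1480·887 ≡ 1090 (mod 2987).
x_0 = 887^1493 mod 2987 = 1090.
x_0 ∉ {1, 2986} and s = 1, so 887 is a Miller–Rabin witness and 2987 is composite.

yes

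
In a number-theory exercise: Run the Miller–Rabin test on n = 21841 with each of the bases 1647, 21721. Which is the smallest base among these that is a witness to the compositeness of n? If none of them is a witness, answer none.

n − 1 = 21840 = 2^4 · 1365, so s = 4 and d = 1365.
Base 1647: x_0 = 1647^1365 mod 21841 = 5672. x_0 is neither 1 nor 21840, so continue squaring. x_1 = 5672^2 mod 21841 = 21632. x_2 = 21632^2 mod 21841 = 21840. x_2 ≡ −1, so 1647 is not a witness.
Base 21721: x_0 = 21721^1365 mod 21841 = 209. x_0 is neither 1 nor 21840, so continue squaring. x_1 = 209^2 mod 21841 = 21840. x_1 ≡ −1, so 21721 is not a witness.
No listed base is a witness for 21841.

none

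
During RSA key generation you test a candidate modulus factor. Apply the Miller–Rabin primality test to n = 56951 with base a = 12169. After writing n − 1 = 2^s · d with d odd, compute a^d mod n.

n − 1 = 56950 = 2^1 · 28475, so s = 1 and d = 28475.
12169^28475 mod 56951 = 1.

1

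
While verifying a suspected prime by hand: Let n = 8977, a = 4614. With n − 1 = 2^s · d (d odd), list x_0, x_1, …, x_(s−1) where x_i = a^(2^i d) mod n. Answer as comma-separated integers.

6737, 8434, 7585, 7609

n − 1 = 8976 = 2^4 · 561, so s = 4 and d = 561.
x_0 = 4614^561 mod 8977 = 6737.
x_1 = 6737^2 mod 8977 = 8434.
x_2 = 8434^2 mod 8977 = 7585.
x_3 = 7585^2 mod 8977 = 7609.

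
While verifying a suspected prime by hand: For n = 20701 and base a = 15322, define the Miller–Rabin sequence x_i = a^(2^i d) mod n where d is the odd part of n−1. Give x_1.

n − 1 = 20700 = 2^2 · 5175, so s = 2 and d = 5175.
x_0 = 15322^5175 mod 20701 = 2445.
x_1 = 2445^2 mod 20701 = 16137.

16137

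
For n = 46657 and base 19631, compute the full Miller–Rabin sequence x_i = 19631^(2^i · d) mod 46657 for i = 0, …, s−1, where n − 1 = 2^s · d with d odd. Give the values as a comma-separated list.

n − 1 = 46656 = 2^6 · 729, so s = 6 and d = 729.
x_0 = 19631^729 mod 46657 = 15354.
x_1 = 15354^2 mod 46657 = 34152.
x_2 = 34152^2 mod 46657 = 27418.
x_3 = 27418^2 mod 46657 = 9140.
x_4 = 9140^2 mod 46657 = 23570.
x_5 = 23570^2 mod 46657 = 1.

15354, 34152, 27418, 9140, 23570, 1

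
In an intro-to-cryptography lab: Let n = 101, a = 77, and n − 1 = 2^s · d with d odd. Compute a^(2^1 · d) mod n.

1

n − 1 = 100 = 2^2 · 25, so s = 2 and d = 25.
x_0 = 77^25 mod 101 = 100.
x_1 = 100^2 mod 101 = 1.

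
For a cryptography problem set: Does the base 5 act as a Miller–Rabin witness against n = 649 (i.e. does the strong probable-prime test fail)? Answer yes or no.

n − 1 = 648 = 2^3 · 81, so s = 3 and d = 81.
Repeated squaring mod 649: 5^1 ≡ 5, 5^2 ≡ 25, 5^4 ≡ 625, 5^8 ≡ 576, 5^16 ≡ 137, 5^32 ≡ 597, 5^64 ≡ 108.
81 = 64 + 16 + 1, so 5^81 ≡ 108·137·5 ≡ 643 (mod 649).
x_0 = 5^81 mod 649 = 643.
x_0 is neither 1 nor 648, so continue squaring.
x_1 = 643^2 mod 649 = 36.
x_2 = 36^2 mod 649 = 647.
Reached i = s−1 = 2 without hitting −1: 5 is a Miller–Rabin witness and 649 is composite.

yes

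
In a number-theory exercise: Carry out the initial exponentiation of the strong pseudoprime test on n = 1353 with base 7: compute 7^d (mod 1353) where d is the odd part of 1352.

n − 1 = 1352 = 2^3 · 169, so s = 3 and d = 169.
7^169 mod 1353 = 382.

382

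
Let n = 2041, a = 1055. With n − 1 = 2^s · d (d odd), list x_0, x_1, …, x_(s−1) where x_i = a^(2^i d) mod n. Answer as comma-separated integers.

n − 1 = 2040 = 2^3 · 255, so s = 3 and d = 255.
x_0 = 1055^255 mod 2041 = 99.
x_1 = 99^2 mod 2041 = 1637.
x_2 = 1637^2 mod 2041 = 1977.

99, 1637, 1977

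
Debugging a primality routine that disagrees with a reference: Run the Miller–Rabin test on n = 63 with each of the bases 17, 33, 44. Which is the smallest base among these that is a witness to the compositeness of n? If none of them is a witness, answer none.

n − 1 = 62 = 2^1 · 31, so s = 1 and d = 31.
Base 17: x_0 = 17^31 mod 63 = 17. x_0 ∉ {1, 62} and s = 1, so 17 is a Miller–Rabin witness and 63 is composite.
Base 33: x_0 = 33^31 mod 63 = 54. x_0 ∉ {1, 62} and s = 1, so 33 is a Miller–Rabin witness and 63 is composite.
Base 44: x_0 = 44^31 mod 63 = 44. x_0 ∉ {1, 62} and s = 1, so 44 is a Miller–Rabin witness and 63 is composite.
The smallest witness among the given bases is 17.

17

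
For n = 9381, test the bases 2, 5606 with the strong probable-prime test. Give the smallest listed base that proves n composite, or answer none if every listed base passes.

2

n − 1 = 9380 = 2^2 · 2345, so s = 2 and d = 2345.
Base 2: x_0 = 2^2345 mod 9381 = 1781. x_0 is neither 1 nor 9380, so continue squaring. x_1 = 1781^2 mod 9381 = 1183. Reached i = s−1 = 1 without hitting −1: 2 is a Miller–Rabin witness and 9381 is composite.
Base 5606: x_0 = 5606^2345 mod 9381 = 4190. x_0 is neither 1 nor 9380, so continue squaring. x_1 = 4190^2 mod 9381 = 4249. Reached i = s−1 = 1 without hitting −1: 5606 is a Miller–Rabin witness and 9381 is composite.
The smallest witness among the given bases is 2.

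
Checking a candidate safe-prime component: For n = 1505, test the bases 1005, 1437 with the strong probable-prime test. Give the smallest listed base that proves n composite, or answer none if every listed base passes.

1005

n − 1 = 1504 = 2^5 · 47, so s = 5 and d = 47.
Base 1005: x_0 = 1005^47 mod 1505 = 1010. x_0 is neither 1 nor 1504, so continue squaring. x_1 = 1010^2 mod 1505 = 1215. x_2 = 1215^2 mod 1505 = 1325. x_3 = 1325^2 mod 1505 = 795. x_4 = 795^2 mod 1505 = 1430. Reached i = s−1 = 4 without hitting −1: 1005 is a Miller–Rabin witness and 1505 is composite.
Base 1437: x_0 = 1437^47 mod 1505 = 578. x_0 is neither 1 nor 1504, so continue squaring. x_1 = 578^2 mod 1505 = 1479. x_2 = 1479^2 mod 1505 = 676. x_3 = 676^2 mod 1505 = 961. x_4 = 961^2 mod 1505 = 956. Reached i = s−1 = 4 without hitting −1: 1437 is a Miller–Rabin witness and 1505 is composite.
The smallest witness among the given bases is 1005.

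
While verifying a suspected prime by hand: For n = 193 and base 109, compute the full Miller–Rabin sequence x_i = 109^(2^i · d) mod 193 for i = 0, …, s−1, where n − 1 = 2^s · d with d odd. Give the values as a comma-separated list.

n − 1 = 192 = 2^6 · 3, so s = 6 and d = 3.
x_0 = 109^3 mod 193 = 192.
x_1 = 192^2 mod 193 = 1.
x_2 = 1^2 mod 193 = 1.
x_3 = 1^2 mod 193 = 1.
x_4 = 1^2 mod 193 = 1.
x_5 = 1^2 mod 193 = 1.

192, 1, 1, 1, 1, 1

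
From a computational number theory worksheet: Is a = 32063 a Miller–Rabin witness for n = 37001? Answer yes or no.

n − 1 = 37000 = 2^3 · 4625, so s = 3 and d = 4625.
x_0 = 32063^4625 mod 37001 = 31973.
x_0 is neither 1 nor 37000, so continue squaring.
x_1 = 31973^2 mod 37001 = 9101.
x_2 = 9101^2 mod 37001 = 19963.
Reached i = s−1 = 2 without hitting −1: 32063 is a Miller–Rabin witness and 37001 is composite.

yes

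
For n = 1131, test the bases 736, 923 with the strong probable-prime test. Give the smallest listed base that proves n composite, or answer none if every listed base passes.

n − 1 = 1130 = 2^1 · 565, so s = 1 and d = 565.
Base 736: x_0 = 736^565 mod 1131 = 1087. x_0 ∉ {1, 1130} and s = 1, so 736 is a Miller–Rabin witness and 1131 is composite.
Base 923: x_0 = 923^565 mod 1131 = 65. x_0 ∉ {1, 1130} and s = 1, so 923 is a Miller–Rabin witness and 1131 is composite.
The smallest witness among the given bases is 736.

736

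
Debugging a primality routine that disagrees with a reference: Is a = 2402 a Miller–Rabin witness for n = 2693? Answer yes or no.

no

n − 1 = 2692 = 2^2 · 673, so s = 2 and d = 673.
Repeated squaring mod 2693: 2402^1 ≡ 2402, 2402^2 ≡ 1198, 2402^4 ≡ 2528, 2402^8 ≡ 295, 2402^16 ≡ 849, 2402^32 ≡ 1770, 2402^64 ≡ 941, 2402^128 ≡ 2177, 2402^256 ≡ 2342, 2402^512 ≡ 2016.
673 = 512 + 128 + 32 + 1, so 2402^673 ≡ 2016·2177·1770·2402 ≡ 2692 (mod 2693).
x_0 = 2402^673 mod 2693 = 2692.
x_0 = 2692 ≡ −1, so 2402 is not a witness.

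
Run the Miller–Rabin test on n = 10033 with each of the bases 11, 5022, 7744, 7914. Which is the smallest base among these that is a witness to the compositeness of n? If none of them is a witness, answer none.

11

n − 1 = 10032 = 2^4 · 627, so s = 4 and d = 627.
Base 11: x_0 = 11^627 mod 10033 = 8915. x_0 is neither 1 nor 10032, so continue squaring. x_1 = 8915^2 mod 10033 = 5832. x_2 = 5832^2 mod 10033 = 354. x_3 = 354^2 mod 10033 = 4920. Reached i = s−1 = 3 without hitting −1: 11 is a Miller–Rabin witness and 10033 is composite.
Base 5022: x_0 = 5022^627 mod 10033 = 6042. x_0 is neither 1 nor 10032, so continue squaring. x_1 = 6042^2 mod 10033 = 5710. x_2 = 5710^2 mod 10033 = 6883. x_3 = 6883^2 mod 10033 = 9896. Reached i = s−1 = 3 without hitting −1: 5022 is a Miller–Rabin witness and 10033 is composite.
Base 7744: x_0 = 7744^627 mod 10033 = 1825. x_0 is neither 1 nor 10032, so continue squaring. x_1 = 1825^2 mod 10033 = 9702. x_2 = 9702^2 mod 10033 = 9231. x_3 = 9231^2 mod 10033 = 1092. Reached i = s−1 = 3 without hitting −1: 7744 is a Miller–Rabin witness and 10033 is composite.
Base 7914: x_0 = 7914^627 mod 10033 = 2270. x_0 is neither 1 nor 10032, so continue squaring. x_1 = 2270^2 mod 10033 = 5971. x_2 = 5971^2 mod 10033 = 5592. x_3 = 5592^2 mod 10033 = 7636. Reached i = s−1 = 3 without hitting −1: 7914 is a Miller–Rabin witness and 10033 is composite.
The smallest witness among the given bases is 11.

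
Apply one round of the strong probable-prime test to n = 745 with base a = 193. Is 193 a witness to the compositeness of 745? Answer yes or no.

no

n − 1 = 744 = 2^3 · 93, so s = 3 and d = 93.
x_0 = 193^93 mod 745 = 193.
x_0 is neither 1 nor 744, so continue squaring.
x_1 = 193^2 mod 745 = 744.
x_1 ≡ −1, so 193 is not a witness.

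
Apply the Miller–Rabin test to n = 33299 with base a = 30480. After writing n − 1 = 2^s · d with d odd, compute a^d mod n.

n − 1 = 33298 = 2^1 · 16649, so s = 1 and d = 16649.
By repeated squaring, 30480^16649 ≡ 12275 (mod 33299).

12275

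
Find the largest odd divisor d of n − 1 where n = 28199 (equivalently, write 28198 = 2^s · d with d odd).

Halving: 28198 → 14099; 14099 is odd.
So 28198 = 2^1 · 14099.

14099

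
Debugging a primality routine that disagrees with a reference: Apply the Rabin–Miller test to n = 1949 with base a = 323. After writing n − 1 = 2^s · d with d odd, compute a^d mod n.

n − 1 = 1948 = 2^2 · 487, so s = 2 and d = 487.
323^487 mod 1949 = 1360.

1360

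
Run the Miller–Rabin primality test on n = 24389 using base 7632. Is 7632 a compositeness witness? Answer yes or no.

n − 1 = 24388 = 2^2 · 6097, so s = 2 and d = 6097.
x_0 = 7632^6097 mod 24389 = 24388.
x_0 = 24388 ≡ −1, so 7632 is not a witness.

no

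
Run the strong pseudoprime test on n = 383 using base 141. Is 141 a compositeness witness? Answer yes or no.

no

n − 1 = 382 = 2^1 · 191, so s = 1 and d = 191.
x_0 = 141^191 mod 383 = 382.
x_0 = 382 ≡ −1, so 141 is not a witness.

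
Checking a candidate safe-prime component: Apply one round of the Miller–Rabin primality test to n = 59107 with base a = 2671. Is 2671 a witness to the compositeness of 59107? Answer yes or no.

n − 1 = 59106 = 2^1 · 29553, so s = 1 and d = 29553.
Repeated squaring mod 59107: 2671^1 ≡ 2671, 2671^2 ≡ 41401, 2671^4 ≡ 58015, 2671^8 ≡ 10324, 2671^16 ≡ 15055, 2671^32 ≡ 36787, 2671^64 ≡ 28604, 2671^128 ≡ 29722, 2671^256 ≡ 43169, 2671^512 ≡ 37065, 2671^1024 ≡ 49331, 2671^2048 ≡ 53264, 2671^4096 ≡ 35910, 2671^8192 ≡ 49788, 2671^16384 ≡ 15578.
29553 = 16384 + 8192 + 4096 + 512 + 256 + 64 + 32 + 16 + 1, so 2671^29553 ≡ 15578·49788·35910·37065·43169·28604·36787·15055·2671 ≡ 59106 (mod 59107).
x_0 = 2671^29553 mod 59107 = 59106.
x_0 = 59106 ≡ −1, so 2671 is not a witness.

no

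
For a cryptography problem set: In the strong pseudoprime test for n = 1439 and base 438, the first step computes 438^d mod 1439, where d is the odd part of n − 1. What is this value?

1438

n − 1 = 1438 = 2^1 · 719, so s = 1 and d = 719.
438^719 mod 1439 = 1438.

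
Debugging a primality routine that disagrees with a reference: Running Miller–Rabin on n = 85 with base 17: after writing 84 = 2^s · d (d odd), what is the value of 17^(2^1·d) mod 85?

n − 1 = 84 = 2^2 · 21, so s = 2 and d = 21.
x_0 = 17^21 mod 85 = 17.
x_1 = 17^2 mod 85 = 34.

34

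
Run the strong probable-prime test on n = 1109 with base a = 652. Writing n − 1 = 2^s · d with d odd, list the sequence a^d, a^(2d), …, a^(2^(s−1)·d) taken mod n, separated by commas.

1, 1

n − 1 = 1108 = 2^2 · 277, so s = 2 and d = 277.
x_0 = 652^277 mod 1109 = 1.
x_1 = 1^2 mod 1109 = 1.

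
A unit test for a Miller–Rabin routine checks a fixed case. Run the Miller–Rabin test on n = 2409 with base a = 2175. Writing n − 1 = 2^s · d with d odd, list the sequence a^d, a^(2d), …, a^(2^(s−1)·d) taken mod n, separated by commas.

2274, 1362, 114

n − 1 = 2408 = 2^3 · 301, so s = 3 and d = 301.
x_0 = 2175^301 mod 2409 = 2274.
x_1 = 2274^2 mod 2409 = 1362.
x_2 = 1362^2 mod 2409 = 114.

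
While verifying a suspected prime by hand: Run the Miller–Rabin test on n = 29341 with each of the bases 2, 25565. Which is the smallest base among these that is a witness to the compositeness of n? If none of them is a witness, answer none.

none

n − 1 = 29340 = 2^2 · 7335, so s = 2 and d = 7335.
Base 2: x_0 = 2^7335 mod 29341 = 26424. x_0 is neither 1 nor 29340, so continue squaring. x_1 = 26424^2 mod 29341 = 29340. x_1 ≡ −1, so 2 is not a witness.
Base 25565: x_0 = 25565^7335 mod 29341 = 2917. x_0 is neither 1 nor 29340, so continue squaring. x_1 = 2917^2 mod 29341 = 29340. x_1 ≡ −1, so 25565 is not a witness.
No listed base is a witness for 29341.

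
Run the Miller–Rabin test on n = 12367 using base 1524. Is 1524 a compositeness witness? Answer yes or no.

yes

n − 1 = 12366 = 2^1 · 6183, so s = 1 and d = 6183.
x_0 = 1524^6183 mod 12367 = 7258.
x_0 ∉ {1, 12366} and s = 1, so 1524 is a Miller–Rabin witness and 12367 is composite.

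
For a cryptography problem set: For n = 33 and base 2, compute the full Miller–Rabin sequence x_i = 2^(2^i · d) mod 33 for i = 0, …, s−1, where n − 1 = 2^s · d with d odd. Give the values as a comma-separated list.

n − 1 = 32 = 2^5 · 1, so s = 5 and d = 1.
x_0 = 2^1 mod 33 = 2.
x_1 = 2^2 mod 33 = 4.
x_2 = 4^2 mod 33 = 16.
x_3 = 16^2 mod 33 = 25.
x_4 = 25^2 mod 33 = 31.

2, 4, 16, 25, 31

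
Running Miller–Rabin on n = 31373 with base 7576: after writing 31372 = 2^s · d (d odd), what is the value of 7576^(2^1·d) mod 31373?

4073

n − 1 = 31372 = 2^2 · 7843, so s = 2 and d = 7843.
x_0 = 7576^7843 mod 31373 = 24670.
x_1 = 24670^2 mod 31373 = 4073.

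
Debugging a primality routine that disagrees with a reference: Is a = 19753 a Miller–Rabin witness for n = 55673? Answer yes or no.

n − 1 = 55672 = 2^3 · 6959, so s = 3 and d = 6959.
x_0 = 19753^6959 mod 55673 = 49194.
x_0 is neither 1 nor 55672, so continue squaring.
x_1 = 49194^2 mod 55673 = 55672.
x_1 ≡ −1, so 19753 is not a witness.

no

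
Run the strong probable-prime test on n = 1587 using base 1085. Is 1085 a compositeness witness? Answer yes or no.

yes

n − 1 = 1586 = 2^1 · 793, so s = 1 and d = 793.
Repeated squaring mod 1587: 1085^1 ≡ 1085, 1085^2 ≡ 1258, 1085^4 ≡ 325, 1085^8 ≡ 883, 1085^16 ≡ 472, 1085^32 ≡ 604, 1085^64 ≡ 1393, 1085^128 ≡ 1135, 1085^256 ≡ 1168, 1085^512 ≡ 991.
793 = 512 + 256 + 16 + 8 + 1, so 1085^793 ≡ 991·1168·472·883·1085 ≡ 188 (mod 1587).
x_0 = 1085^793 mod 1587 = 188.
x_0 ∉ {1, 1586} and s = 1, so 1085 is a Miller–Rabin witness and 1587 is composite.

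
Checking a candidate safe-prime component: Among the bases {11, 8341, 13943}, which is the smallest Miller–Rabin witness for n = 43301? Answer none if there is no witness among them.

n − 1 = 43300 = 2^2 · 10825, so s = 2 and d = 10825.
Base 11: x_0 = 11^10825 mod 43301 = 41450. x_0 is neither 1 nor 43300, so continue squaring. x_1 = 41450^2 mod 43301 = 5422. Reached i = s−1 = 1 without hitting −1: 11 is a Miller–Rabin witness and 43301 is composite.
Base 8341: x_0 = 8341^10825 mod 43301 = 36119. x_0 is neither 1 nor 43300, so continue squaring. x_1 = 36119^2 mod 43301 = 9633. Reached i = s−1 = 1 without hitting −1: 8341 is a Miller–Rabin witness and 43301 is composite.
Base 13943: x_0 = 13943^10825 mod 43301 = 8168. x_0 is neither 1 nor 43300, so continue squaring. x_1 = 8168^2 mod 43301 = 32684. Reached i = s−1 = 1 without hitting −1: 13943 is a Miller–Rabin witness and 43301 is composite.
The smallest witness among the given bases is 11.

11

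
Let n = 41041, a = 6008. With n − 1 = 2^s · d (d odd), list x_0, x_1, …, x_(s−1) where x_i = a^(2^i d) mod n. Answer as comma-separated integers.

n − 1 = 41040 = 2^4 · 2565, so s = 4 and d = 2565.
x_0 = 6008^2565 mod 41041 = 39005.
x_1 = 39005^2 mod 41041 = 155.
x_2 = 155^2 mod 41041 = 24025.
x_3 = 24025^2 mod 41041 = 1.

39005, 155, 24025, 1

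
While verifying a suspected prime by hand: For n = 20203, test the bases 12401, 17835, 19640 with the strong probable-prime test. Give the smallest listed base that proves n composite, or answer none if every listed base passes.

n − 1 = 20202 = 2^1 · 10101, so s = 1 and d = 10101.
Base 12401: x_0 = 12401^10101 mod 20203 = 11090. x_0 ∉ {1, 20202} and s = 1, so 12401 is a Miller–Rabin witness and 20203 is composite.
Base 17835: x_0 = 17835^10101 mod 20203 = 12123. x_0 ∉ {1, 20202} and s = 1, so 17835 is a Miller–Rabin witness and 20203 is composite.
Base 19640: x_0 = 19640^10101 mod 20203 = 13871. x_0 ∉ {1, 20202} and s = 1, so 19640 is a Miller–Rabin witness and 20203 is composite.
The smallest witness among the given bases is 12401.

12401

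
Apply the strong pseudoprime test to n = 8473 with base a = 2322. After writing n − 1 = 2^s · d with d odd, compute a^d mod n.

n − 1 = 8472 = 2^3 · 1059, so s = 3 and d = 1059.
2322^1059 mod 8473 = 1655.

1655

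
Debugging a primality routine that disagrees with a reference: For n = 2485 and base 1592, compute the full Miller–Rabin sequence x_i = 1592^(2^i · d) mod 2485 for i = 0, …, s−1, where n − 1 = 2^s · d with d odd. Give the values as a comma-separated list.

n − 1 = 2484 = 2^2 · 621, so s = 2 and d = 621.
x_0 = 1592^621 mod 2485 = 1812.
x_1 = 1812^2 mod 2485 = 659.

1812, 659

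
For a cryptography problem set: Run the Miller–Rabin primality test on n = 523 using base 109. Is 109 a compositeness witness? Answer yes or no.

n − 1 = 522 = 2^1 · 261, so s = 1 and d = 261.
x_0 = 109^261 mod 523 = 1.
x_0 = 1, so 109 is not a witness.

no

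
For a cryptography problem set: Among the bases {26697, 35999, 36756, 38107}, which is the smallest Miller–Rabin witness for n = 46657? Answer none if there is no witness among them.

n − 1 = 46656 = 2^6 · 729, so s = 6 and d = 729.
Base 26697: x_0 = 26697^729 mod 46657 = 216. x_0 is neither 1 nor 46656, so continue squaring. x_1 = 216^2 mod 46657 = 46656. x_1 ≡ −1, so 26697 is not a witness.
Base 35999: x_0 = 35999^729 mod 46657 = 21910. x_0 is neither 1 nor 46656, so continue squaring. x_1 = 21910^2 mod 46657 = 40884. x_2 = 40884^2 mod 46657 = 14431. x_3 = 14431^2 mod 46657 = 23570. x_4 = 23570^2 mod 46657 = 1. x_4 = 1 but x_3 ≠ ±1, a nontrivial square root of 1 — 35999 is a witness and 46657 is composite.
Base 36756: x_0 = 36756^729 mod 46657 = 43802. x_0 is neither 1 nor 46656, so continue squaring. x_1 = 43802^2 mod 46657 = 32707. x_2 = 32707^2 mod 46657 = 42810. x_3 = 42810^2 mod 46657 = 9140. x_4 = 9140^2 mod 46657 = 23570. x_5 = 23570^2 mod 46657 = 1. x_5 = 1 but x_4 ≠ ±1, a nontrivial square root of 1 — 36756 is a witness and 46657 is composite.
Base 38107: x_0 = 38107^729 mod 46657 = 1000. x_0 is neither 1 nor 46656, so continue squaring. x_1 = 1000^2 mod 46657 = 20203. x_2 = 20203^2 mod 46657 = 5773. x_3 = 5773^2 mod 46657 = 14431. x_4 = 14431^2 mod 46657 = 23570. x_5 = 23570^2 mod 46657 = 1. x_5 = 1 but x_4 ≠ ±1, a nontrivial square root of 1 — 38107 is a witness and 46657 is composite.
The smallest witness among the given bases is 35999.

35999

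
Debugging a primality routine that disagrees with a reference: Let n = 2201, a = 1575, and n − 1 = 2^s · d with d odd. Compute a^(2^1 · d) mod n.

955

n − 1 = 2200 = 2^3 · 275, so s = 3 and d = 275.
By repeated squaring, 1575^275 ≡ 2082 (mod 2201).
x_0 = 2082.
x_1 = 2082^2 mod 2201 = 955.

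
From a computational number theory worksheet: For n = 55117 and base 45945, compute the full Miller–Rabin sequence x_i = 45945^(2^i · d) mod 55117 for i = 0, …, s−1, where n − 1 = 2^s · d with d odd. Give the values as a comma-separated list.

n − 1 = 55116 = 2^2 · 13779, so s = 2 and d = 13779.
x_0 = 45945^13779 mod 55117 = 46402.
x_1 = 46402^2 mod 55117 = 55116.

46402, 55116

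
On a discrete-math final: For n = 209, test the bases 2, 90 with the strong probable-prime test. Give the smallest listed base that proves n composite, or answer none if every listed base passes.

n − 1 = 208 = 2^4 · 13, so s = 4 and d = 13.
Base 2: x_0 = 2^13 mod 209 = 41. x_0 is neither 1 nor 208, so continue squaring. x_1 = 41^2 mod 209 = 9. x_2 = 9^2 mod 209 = 81. x_3 = 81^2 mod 209 = 82. Reached i = s−1 = 3 without hitting −1: 2 is a Miller–Rabin witness and 209 is composite.
Base 90: x_0 = 90^13 mod 209 = 173. x_0 is neither 1 nor 208, so continue squaring. x_1 = 173^2 mod 209 = 42. x_2 = 42^2 mod 209 = 92. x_3 = 92^2 mod 209 = 104. Reached i = s−1 = 3 without hitting −1: 90 is a Miller–Rabin witness and 209 is composite.
The smallest witness among the given bases is 2.

2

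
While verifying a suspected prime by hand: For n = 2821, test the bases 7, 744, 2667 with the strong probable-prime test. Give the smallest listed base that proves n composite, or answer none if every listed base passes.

n − 1 = 2820 = 2^2 · 705, so s = 2 and d = 705.
Base 7: x_0 = 7^705 mod 2821 = 931. x_0 is neither 1 nor 2820, so continue squaring. x_1 = 931^2 mod 2821 = 714. Reached i = s−1 = 1 without hitting −1: 7 is a Miller–Rabin witness and 2821 is composite.
Base 744: x_0 = 744^705 mod 2821 = 1457. x_0 is neither 1 nor 2820, so continue squaring. x_1 = 1457^2 mod 2821 = 1457. Reached i = s−1 = 1 without hitting −1: 744 is a Miller–Rabin witness and 2821 is composite.
Base 2667: x_0 = 2667^705 mod 2821 = 1799. x_0 is neither 1 nor 2820, so continue squaring. x_1 = 1799^2 mod 2821 = 714. Reached i = s−1 = 1 without hitting −1: 2667 is a Miller–Rabin witness and 2821 is composite.
The smallest witness among the given bases is 7.

7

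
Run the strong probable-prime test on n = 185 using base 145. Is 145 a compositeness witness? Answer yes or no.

yes

n − 1 = 184 = 2^3 · 23, so s = 3 and d = 23.
x_0 = 145^23 mod 185 = 90.
x_0 is neither 1 nor 184, so continue squaring.
x_1 = 90^2 mod 185 = 145.
x_2 = 145^2 mod 185 = 120.
Reached i = s−1 = 2 without hitting −1: 145 is a Miller–Rabin witness and 185 is composite.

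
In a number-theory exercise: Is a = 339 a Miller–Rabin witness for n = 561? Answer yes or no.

n − 1 = 560 = 2^4 · 35, so s = 4 and d = 35.
Repeated squaring mod 561: 339^1 ≡ 339, 339^2 ≡ 477, 339^4 ≡ 324, 339^8 ≡ 69, 339^16 ≡ 273, 339^32 ≡ 477.
35 = 32 + 2 + 1, so 339^35 ≡ 477·477·339 ≡ 441 (mod 561).
x_0 = 339^35 mod 561 = 441.
x_0 is neither 1 nor 560, so continue squaring.
x_1 = 441^2 mod 561 = 375.
x_2 = 375^2 mod 561 = 375.
x_3 = 375^2 mod 561 = 375.
Reached i = s−1 = 3 without hitting −1: 339 is a Miller–Rabin witness and 561 is composite.

yes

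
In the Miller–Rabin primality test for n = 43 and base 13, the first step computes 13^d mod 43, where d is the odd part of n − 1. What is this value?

n − 1 = 42 = 2^1 · 21, so s = 1 and d = 21.
13^21 mod 43 = 1.

1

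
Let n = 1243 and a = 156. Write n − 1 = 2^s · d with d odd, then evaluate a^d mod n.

n − 1 = 1242 = 2^1 · 621, so s = 1 and d = 621.
156^621 mod 1243 = 376.

376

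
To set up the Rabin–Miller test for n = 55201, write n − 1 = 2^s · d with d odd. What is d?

1725

Halving: 55200 → 27600 → 13800 → 6900 → 3450 → 1725; 1725 is odd.
So 55200 = 2^5 · 1725.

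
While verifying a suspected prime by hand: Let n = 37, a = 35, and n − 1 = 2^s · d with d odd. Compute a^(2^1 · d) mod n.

36

n − 1 = 36 = 2^2 · 9, so s = 2 and d = 9.
x_0 = 35^9 mod 37 = 6.
x_1 = 6^2 mod 37 = 36.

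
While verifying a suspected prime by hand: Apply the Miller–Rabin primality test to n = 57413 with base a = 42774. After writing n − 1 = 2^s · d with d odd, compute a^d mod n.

57412

n − 1 = 57412 = 2^2 · 14353, so s = 2 and d = 14353.
42774^14353 mod 57413 = 57412.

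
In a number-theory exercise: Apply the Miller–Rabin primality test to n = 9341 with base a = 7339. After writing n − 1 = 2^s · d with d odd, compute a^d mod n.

9340

n − 1 = 9340 = 2^2 · 2335, so s = 2 and d = 2335.
7339^2335 mod 9341 = 9340.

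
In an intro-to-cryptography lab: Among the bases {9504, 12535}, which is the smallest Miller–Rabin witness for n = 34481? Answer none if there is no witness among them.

n − 1 = 34480 = 2^4 · 2155, so s = 4 and d = 2155.
Base 9504: x_0 = 9504^2155 mod 34481 = 6282. x_0 is neither 1 nor 34480, so continue squaring. x_1 = 6282^2 mod 34481 = 17260. x_2 = 17260^2 mod 34481 = 26241. x_3 = 26241^2 mod 34481 = 4511. Reached i = s−1 = 3 without hitting −1: 9504 is a Miller–Rabin witness and 34481 is composite.
Base 12535: x_0 = 12535^2155 mod 34481 = 16468. x_0 is neither 1 nor 34480, so continue squaring. x_1 = 16468^2 mod 34481 = 1959. x_2 = 1959^2 mod 34481 = 10290. x_3 = 10290^2 mod 34481 = 27430. Reached i = s−1 = 3 without hitting −1: 12535 is a Miller–Rabin witness and 34481 is composite.
The smallest witness among the given bases is 9504.

9504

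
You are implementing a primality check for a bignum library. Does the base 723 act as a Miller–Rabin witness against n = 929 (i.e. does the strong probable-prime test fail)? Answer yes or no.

n − 1 = 928 = 2^5 · 29, so s = 5 and d = 29.
x_0 = 723^29 mod 929 = 40.
x_0 is neither 1 nor 928, so continue squaring.
x_1 = 40^2 mod 929 = 671.
x_2 = 671^2 mod 929 = 605.
x_3 = 605^2 mod 929 = 928.
x_3 ≡ −1, so 723 is not a witness.

no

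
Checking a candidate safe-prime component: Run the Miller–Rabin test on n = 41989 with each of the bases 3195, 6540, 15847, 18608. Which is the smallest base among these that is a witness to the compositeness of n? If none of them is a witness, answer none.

3195

n − 1 = 41988 = 2^2 · 10497, so s = 2 and d = 10497.
Base 3195: x_0 = 3195^10497 mod 41989 = 8097. x_0 is neither 1 nor 41988, so continue squaring. x_1 = 8097^2 mod 41989 = 16580. Reached i = s−1 = 1 without hitting −1: 3195 is a Miller–Rabin witness and 41989 is composite.
Base 6540: x_0 = 6540^10497 mod 41989 = 38823. x_0 is neither 1 nor 41988, so continue squaring. x_1 = 38823^2 mod 41989 = 30174. Reached i = s−1 = 1 without hitting −1: 6540 is a Miller–Rabin witness and 41989 is composite.
Base 15847: x_0 = 15847^10497 mod 41989 = 28. x_0 is neither 1 nor 41988, so continue squaring. x_1 = 28^2 mod 41989 = 784. Reached i = s−1 = 1 without hitting −1: 15847 is a Miller–Rabin witness and 41989 is composite.
Base 18608: x_0 = 18608^10497 mod 41989 = 10824. x_0 is neither 1 nor 41988, so continue squaring. x_1 = 10824^2 mod 41989 = 9666. Reached i = s−1 = 1 without hitting −1: 18608 is a Miller–Rabin witness and 41989 is composite.
The smallest witness among the given bases is 3195.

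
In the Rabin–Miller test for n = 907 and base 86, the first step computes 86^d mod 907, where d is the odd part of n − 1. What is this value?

n − 1 = 906 = 2^1 · 453, so s = 1 and d = 453.
86^453 mod 907 = 1.

1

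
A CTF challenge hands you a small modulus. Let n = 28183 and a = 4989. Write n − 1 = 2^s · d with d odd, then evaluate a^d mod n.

28182

n − 1 = 28182 = 2^1 · 14091, so s = 1 and d = 14091.
4989^14091 mod 28183 = 28182.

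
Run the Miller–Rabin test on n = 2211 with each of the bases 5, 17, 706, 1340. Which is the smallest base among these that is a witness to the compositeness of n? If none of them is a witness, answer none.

5

n − 1 = 2210 = 2^1 · 1105, so s = 1 and d = 1105.
Base 5: x_0 = 5^1105 mod 2211 = 914. x_0 ∉ {1, 2210} and s = 1, so 5 is a Miller–Rabin witness and 2211 is composite.
Base 17: x_0 = 17^1105 mod 2211 = 65. x_0 ∉ {1, 2210} and s = 1, so 17 is a Miller–Rabin witness and 2211 is composite.
Base 706: x_0 = 706^1105 mod 2211 = 1396. x_0 ∉ {1, 2210} and s = 1, so 706 is a Miller–Rabin witness and 2211 is composite.
Base 1340: x_0 = 1340^1105 mod 2211 = 1541. x_0 ∉ {1, 2210} and s = 1, so 1340 is a Miller–Rabin witness and 2211 is composite.
The smallest witness among the given bases is 5.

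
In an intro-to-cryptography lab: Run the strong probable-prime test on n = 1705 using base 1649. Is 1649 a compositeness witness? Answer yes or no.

no

n − 1 = 1704 = 2^3 · 213, so s = 3 and d = 213.
Repeated squaring mod 1705: 1649^1 ≡ 1649, 1649^2 ≡ 1431, 1649^4 ≡ 56, 1649^8 ≡ 1431, 1649^16 ≡ 56, 1649^32 ≡ 1431, 1649^64 ≡ 56, 1649^128 ≡ 1431.
213 = 128 + 64 + 16 + 4 + 1, so 1649^213 ≡ 1431·56·56·56·1649 ≡ 1704 (mod 1705).
x_0 = 1649^213 mod 1705 = 1704.
x_0 = 1704 ≡ −1, so 1649 is not a witness.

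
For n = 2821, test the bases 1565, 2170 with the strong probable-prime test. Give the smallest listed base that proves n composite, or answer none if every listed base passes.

1565

n − 1 = 2820 = 2^2 · 705, so s = 2 and d = 705.
Base 1565: x_0 = 1565^705 mod 2821 = 2696. x_0 is neither 1 nor 2820, so continue squaring. x_1 = 2696^2 mod 2821 = 1520. Reached i = s−1 = 1 without hitting −1: 1565 is a Miller–Rabin witness and 2821 is composite.
Base 2170: x_0 = 2170^705 mod 2821 = 2170. x_0 is neither 1 nor 2820, so continue squaring. x_1 = 2170^2 mod 2821 = 651. Reached i = s−1 = 1 without hitting −1: 2170 is a Miller–Rabin witness and 2821 is composite.
The smallest witness among the given bases is 1565.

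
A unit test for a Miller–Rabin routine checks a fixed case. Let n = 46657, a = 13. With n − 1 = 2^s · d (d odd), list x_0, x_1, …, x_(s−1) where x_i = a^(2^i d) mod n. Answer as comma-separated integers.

35230, 30043, 2184, 10842, 19981, 43069

n − 1 = 46656 = 2^6 · 729, so s = 6 and d = 729.
x_0 = 13^729 mod 46657 = 35230.
x_1 = 35230^2 mod 46657 = 30043.
x_2 = 30043^2 mod 46657 = 2184.
x_3 = 2184^2 mod 46657 = 10842.
x_4 = 10842^2 mod 46657 = 19981.
x_5 = 19981^2 mod 46657 = 43069.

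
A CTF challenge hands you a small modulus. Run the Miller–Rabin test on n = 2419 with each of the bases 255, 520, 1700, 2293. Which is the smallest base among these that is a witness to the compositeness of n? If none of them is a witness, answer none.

n − 1 = 2418 = 2^1 · 1209, so s = 1 and d = 1209.
Base 255: x_0 = 255^1209 mod 2419 = 1362. x_0 ∉ {1, 2418} and s = 1, so 255 is a Miller–Rabin witness and 2419 is composite.
Base 520: x_0 = 520^1209 mod 2419 = 403. x_0 ∉ {1, 2418} and s = 1, so 520 is a Miller–Rabin witness and 2419 is composite.
Base 1700: x_0 = 1700^1209 mod 2419 = 580. x_0 ∉ {1, 2418} and s = 1, so 1700 is a Miller–Rabin witness and 2419 is composite.
Base 2293: x_0 = 2293^1209 mod 2419 = 653. x_0 ∉ {1, 2418} and s = 1, so 2293 is a Miller–Rabin witness and 2419 is composite.
The smallest witness among the given bases is 255.

255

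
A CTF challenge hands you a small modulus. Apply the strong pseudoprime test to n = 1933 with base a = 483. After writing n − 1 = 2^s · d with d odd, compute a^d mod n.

n − 1 = 1932 = 2^2 · 483, so s = 2 and d = 483.
483^483 mod 1933 = 1.

1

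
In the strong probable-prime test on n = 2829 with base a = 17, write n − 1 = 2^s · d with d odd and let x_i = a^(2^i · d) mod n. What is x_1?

1645

n − 1 = 2828 = 2^2 · 707, so s = 2 and d = 707.
Repeated squaring mod 2829: 17^1 ≡ 17, 17^2 ≡ 289, 17^4 ≡ 1480, 17^8 ≡ 754, 17^16 ≡ 2716, 17^32 ≡ 1453, 17^64 ≡ 775, 17^128 ≡ 877, 17^256 ≡ 2470, 17^512 ≡ 1576.
707 = 512 + 128 + 64 + 2 + 1, so 17^707 ≡ 1576·877·775·289·17 ≡ 1463 (mod 2829).
x_0 = 1463.
x_1 = 1463^2 mod 2829 = 1645.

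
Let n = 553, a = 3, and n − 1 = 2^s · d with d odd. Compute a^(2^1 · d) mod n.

n − 1 = 552 = 2^3 · 69, so s = 3 and d = 69.
x_0 = 3^69 mod 553 = 349.
x_1 = 349^2 mod 553 = 141.

141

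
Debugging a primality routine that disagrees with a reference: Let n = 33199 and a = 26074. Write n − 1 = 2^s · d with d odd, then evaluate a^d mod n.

33198

n − 1 = 33198 = 2^1 · 16599, so s = 1 and d = 16599.
26074^16599 mod 33199 = 33198.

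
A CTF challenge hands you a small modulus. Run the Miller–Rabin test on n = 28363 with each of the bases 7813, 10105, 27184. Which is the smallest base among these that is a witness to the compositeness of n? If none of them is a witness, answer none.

7813

n − 1 = 28362 = 2^1 · 14181, so s = 1 and d = 14181.
Base 7813: x_0 = 7813^14181 mod 28363 = 3044. x_0 ∉ {1, 28362} and s = 1, so 7813 is a Miller–Rabin witness and 28363 is composite.
Base 10105: x_0 = 10105^14181 mod 28363 = 3658. x_0 ∉ {1, 28362} and s = 1, so 10105 is a Miller–Rabin witness and 28363 is composite.
Base 27184: x_0 = 27184^14181 mod 28363 = 7993. x_0 ∉ {1, 28362} and s = 1, so 27184 is a Miller–Rabin witness and 28363 is composite.
The smallest witness among the given bases is 7813.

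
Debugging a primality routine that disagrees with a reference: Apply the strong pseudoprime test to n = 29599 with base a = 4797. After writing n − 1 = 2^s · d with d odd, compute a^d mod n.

1

n − 1 = 29598 = 2^1 · 14799, so s = 1 and d = 14799.
4797^14799 mod 29599 = 1.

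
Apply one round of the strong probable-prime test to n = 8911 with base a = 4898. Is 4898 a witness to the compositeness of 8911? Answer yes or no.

n − 1 = 8910 = 2^1 · 4455, so s = 1 and d = 4455.
By repeated squaring, 4898^4455 ≡ 8910 (mod 8911).
x_0 = 4898^4455 mod 8911 = 8910.
x_0 = 8910 ≡ −1, so 4898 is not a witness.

no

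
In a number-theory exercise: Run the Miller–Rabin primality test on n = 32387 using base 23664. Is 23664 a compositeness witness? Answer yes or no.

yes

n − 1 = 32386 = 2^1 · 16193, so s = 1 and d = 16193.
x_0 = 23664^16193 mod 32387 = 18799.
x_0 ∉ {1, 32386} and s = 1, so 23664 is a Miller–Rabin witness and 32387 is composite.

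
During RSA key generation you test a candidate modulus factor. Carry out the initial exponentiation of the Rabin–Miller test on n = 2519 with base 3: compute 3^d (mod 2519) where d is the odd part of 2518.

1159

n − 1 = 2518 = 2^1 · 1259, so s = 1 and d = 1259.
3^1259 mod 2519 = 1159.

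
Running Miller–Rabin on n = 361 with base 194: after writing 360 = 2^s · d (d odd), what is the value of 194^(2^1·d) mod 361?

153

n − 1 = 360 = 2^3 · 45, so s = 3 and d = 45.
x_0 = 194^45 mod 361 = 77.
x_1 = 77^2 mod 361 = 153.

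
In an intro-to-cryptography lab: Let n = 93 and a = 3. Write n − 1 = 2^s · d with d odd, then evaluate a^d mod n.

42

n − 1 = 92 = 2^2 · 23, so s = 2 and d = 23.
3^23 mod 93 = 42.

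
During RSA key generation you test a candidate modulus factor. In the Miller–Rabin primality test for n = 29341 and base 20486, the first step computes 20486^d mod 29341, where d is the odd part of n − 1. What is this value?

n − 1 = 29340 = 2^2 · 7335, so s = 2 and d = 7335.
Repeated squaring mod 29341: 20486^1 ≡ 20486, 20486^2 ≡ 11873, 20486^4 ≡ 13965, 20486^8 ≡ 20939, 20486^16 ≡ 28499, 20486^32 ≡ 4780, 20486^64 ≡ 21102, 20486^128 ≡ 15388, 20486^256 ≡ 8674, 20486^512 ≡ 7952, 20486^1024 ≡ 4449, 20486^2048 ≡ 17767, 20486^4096 ≡ 15811.
7335 = 4096 + 2048 + 1024 + 128 + 32 + 4 + 2 + 1, so 20486^7335 ≡ 15811·17767·4449·15388·4780·13965·11873·20486 ≡ 12394 (mod 29341).

12394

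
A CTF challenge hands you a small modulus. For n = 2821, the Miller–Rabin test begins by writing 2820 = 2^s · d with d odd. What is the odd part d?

705

Halving: 2820 → 1410 → 705; 705 is odd.
So 2820 = 2^2 · 705.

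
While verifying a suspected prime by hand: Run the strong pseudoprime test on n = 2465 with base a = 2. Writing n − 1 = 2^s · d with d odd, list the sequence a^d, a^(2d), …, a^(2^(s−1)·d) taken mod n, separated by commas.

n − 1 = 2464 = 2^5 · 77, so s = 5 and d = 77.
x_0 = 2^77 mod 2465 = 1902.
x_1 = 1902^2 mod 2465 = 1449.
x_2 = 1449^2 mod 2465 = 1886.
x_3 = 1886^2 mod 2465 = 1.
x_4 = 1^2 mod 2465 = 1.

1902, 1449, 1886, 1, 1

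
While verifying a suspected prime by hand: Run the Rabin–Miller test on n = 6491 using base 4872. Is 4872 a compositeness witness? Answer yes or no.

no

n − 1 = 6490 = 2^1 · 3245, so s = 1 and d = 3245.
Repeated squaring mod 6491: 4872^1 ≡ 4872, 4872^2 ≡ 5288, 4872^4 ≡ 6207, 4872^8 ≡ 2764, 4872^16 ≡ 6280, 4872^32 ≡ 5575, 4872^64 ≡ 1717, 4872^128 ≡ 1175, 4872^256 ≡ 4533, 4872^512 ≡ 4074, 4872^1024 ≡ 6480, 4872^2048 ≡ 121.
3245 = 2048 + 1024 + 128 + 32 + 8 + 4 + 1, so 4872^3245 ≡ 121·6480·1175·5575·2764·6207·4872 ≡ 1 (mod 6491).
x_0 = 4872^3245 mod 6491 = 1.
x_0 = 1, so 4872 is not a witness.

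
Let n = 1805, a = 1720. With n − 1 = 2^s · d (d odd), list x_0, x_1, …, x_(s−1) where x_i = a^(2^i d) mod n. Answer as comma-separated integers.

n − 1 = 1804 = 2^2 · 451, so s = 2 and d = 451.
x_0 = 1720^451 mod 1805 = 1340.
x_1 = 1340^2 mod 1805 = 1430.

1340, 1430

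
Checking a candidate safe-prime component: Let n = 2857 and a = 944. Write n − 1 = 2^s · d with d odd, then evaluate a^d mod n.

2856

n − 1 = 2856 = 2^3 · 357, so s = 3 and d = 357.
Repeated squaring mod 2857: 944^1 ≡ 944, 944^2 ≡ 2609, 944^4 ≡ 1507, 944^8 ≡ 2591, 944^16 ≡ 2188, 944^32 ≡ 1869, 944^64 ≡ 1907, 944^128 ≡ 2545, 944^256 ≡ 206.
357 = 256 + 64 + 32 + 4 + 1, so 944^357 ≡ 206·1907·1869·1507·944 ≡ 2856 (mod 2857).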